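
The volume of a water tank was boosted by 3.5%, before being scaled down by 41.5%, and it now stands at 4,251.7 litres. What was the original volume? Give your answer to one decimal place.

7,022.1 litres

Undoing the 41.5% decrease: 4,251.7 ÷ 0.585 ≈ 7267.863248.
Undoing the 3.5% increase: 7267.863248 ÷ 1.035 ≈ 7,022.1 litres.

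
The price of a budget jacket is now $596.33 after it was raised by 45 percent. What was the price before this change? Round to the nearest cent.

The overall multiplier applied was 1.45.
So the original price was $596.33 ÷ 1.45 ≈ $411.26.

$411.26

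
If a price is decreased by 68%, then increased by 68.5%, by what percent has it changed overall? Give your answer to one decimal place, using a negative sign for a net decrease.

A 68% decrease multiplies by 0.32.
Then a 68.5% increase: 0.32 × 1.685 = 0.5392.
Overall factor 0.5392, i.e. -46.1%.

-46.1%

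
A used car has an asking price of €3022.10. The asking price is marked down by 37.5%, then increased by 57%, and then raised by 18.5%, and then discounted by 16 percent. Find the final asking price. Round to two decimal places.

€2951.79

37.5% decrease: €3022.10 × 0.625 = €1888.8125.
57% increase: €1888.8125 × 1.57 = €2965.435625.
18.5% increase: €2965.435625 × 1.185 = €3514.041215625.
16% decrease: €3514.041215625 × 0.84 = €2951.794621125 ≈ €2951.79.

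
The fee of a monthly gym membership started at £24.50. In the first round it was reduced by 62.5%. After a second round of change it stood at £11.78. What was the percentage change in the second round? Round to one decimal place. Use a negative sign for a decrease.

28.2%

After the first round: £24.50 × 0.375 = £9.1875.
Second-round multiplier: £11.78 ÷ £9.1875 ≈ 1.28218.
That is a change of 28.2%.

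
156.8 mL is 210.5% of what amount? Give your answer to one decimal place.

156.8 mL ÷ 2.105 ≈ 74.5 mL.

74.5 mL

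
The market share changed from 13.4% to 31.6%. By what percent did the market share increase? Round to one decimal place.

135.8%

The change is 31.6 − 13.4 = 18.2 percentage points.
Relative to the original 13.4%, that is 18.2 ÷ 13.4 ≈ 135.8%.
So the market share rose by 135.8%.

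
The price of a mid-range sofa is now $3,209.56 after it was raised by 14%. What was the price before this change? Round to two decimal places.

The overall multiplier applied was 1.14.
So the original price was $3,209.56 ÷ 1.14 ≈ $2,815.40.

$2,815.40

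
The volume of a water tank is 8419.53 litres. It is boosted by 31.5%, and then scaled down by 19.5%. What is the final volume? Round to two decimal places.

Each change multiplies by a factor: 1.315 × 0.805 = 1.058575.
8419.53 × 1.058575 = 8912.70396975 ≈ 8912.70.

8912.70 litres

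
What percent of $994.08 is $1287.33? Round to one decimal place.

$1287.33 ÷ $994.08 ≈ 129.5%.

129.5%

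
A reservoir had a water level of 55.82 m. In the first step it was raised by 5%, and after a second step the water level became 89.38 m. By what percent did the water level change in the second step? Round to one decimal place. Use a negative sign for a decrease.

After the first step: 55.82 × 1.05 = 58.611.
Second-step multiplier: 89.38 ÷ 58.611 ≈ 1.52497.
That is a change of 52.5%.

52.5%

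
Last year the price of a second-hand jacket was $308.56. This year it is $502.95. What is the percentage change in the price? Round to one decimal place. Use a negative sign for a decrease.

Change: $502.95 − $308.56 = $194.39.
Relative to the original: $194.39 ÷ $308.56 ≈ 63.0%.

63.0%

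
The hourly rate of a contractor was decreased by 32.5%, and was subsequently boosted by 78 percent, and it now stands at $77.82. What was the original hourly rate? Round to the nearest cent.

Undoing the 78% increase: $77.82 ÷ 1.78 ≈ $43.719101.
Undoing the 32.5% decrease: $43.719101 ÷ 0.675 ≈ $64.77.

$64.77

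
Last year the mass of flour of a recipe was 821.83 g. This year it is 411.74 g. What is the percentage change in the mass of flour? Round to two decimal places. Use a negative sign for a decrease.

Change: 411.74 − 821.83 = -410.09.
Relative to the original: -410.09 ÷ 821.83 ≈ -49.90%.

-49.90%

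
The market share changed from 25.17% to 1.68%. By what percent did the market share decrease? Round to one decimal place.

93.3%

The change is 1.68 − 25.17 = -23.49 percentage points.
Relative to the original 25.17%, that is -23.49 ÷ 25.17 ≈ -93.3%.
So the market share fell by 93.3%.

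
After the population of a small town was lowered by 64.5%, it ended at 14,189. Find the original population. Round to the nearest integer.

39,969

The overall multiplier applied was 0.355.
So the original population was 14,189 ÷ 0.355 ≈ 39,969.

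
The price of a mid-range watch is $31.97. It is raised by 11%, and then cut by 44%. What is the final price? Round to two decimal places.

$19.87

Apply the 11% increase: $31.97 × 1.11 = $35.4867.
Apply the 44% decrease: $35.4867 × 0.56 = $19.872552 ≈ $19.87.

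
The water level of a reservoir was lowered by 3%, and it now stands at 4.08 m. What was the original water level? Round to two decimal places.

The overall multiplier applied was 0.97.
So the original water level was 4.08 ÷ 0.97 ≈ 4.21 m.

4.21 m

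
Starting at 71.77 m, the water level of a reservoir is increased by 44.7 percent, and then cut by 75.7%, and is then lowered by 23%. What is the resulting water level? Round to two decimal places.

19.43 m

44.7% increase: 71.77 × 1.447 = 103.85119.
Apply the 75.7% decrease: 103.85119 × 0.243 = 25.23583917.
After the 23% decrease: 25.23583917 × 0.77 = 19.4315961609 ≈ 19.43.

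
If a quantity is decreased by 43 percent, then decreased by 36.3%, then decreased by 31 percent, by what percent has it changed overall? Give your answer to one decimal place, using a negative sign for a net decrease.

A 43% decrease multiplies by 0.57.
Then a 36.3% decrease: 0.57 × 0.637 = 0.36309.
Then a 31% decrease: 0.36309 × 0.69 = 0.2505321.
Overall factor 0.2505321, i.e. -74.9%.

-74.9%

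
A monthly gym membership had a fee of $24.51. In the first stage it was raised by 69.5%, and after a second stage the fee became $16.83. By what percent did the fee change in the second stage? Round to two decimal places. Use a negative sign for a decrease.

-59.49%

After the first stage: $24.51 × 1.695 = $41.54445.
Second-stage multiplier: $16.83 ÷ $41.54445 ≈ 0.405108.
That is a change of -59.49%.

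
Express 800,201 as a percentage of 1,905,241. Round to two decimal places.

42.00%

800,201 ÷ 1,905,241 ≈ 42.00%.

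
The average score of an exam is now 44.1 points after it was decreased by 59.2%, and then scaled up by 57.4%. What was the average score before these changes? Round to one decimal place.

Undoing the 57.4% increase: 44.1 ÷ 1.574 ≈ 28.017789.
Undoing the 59.2% decrease: 28.017789 ÷ 0.408 ≈ 68.7 points.

68.7 points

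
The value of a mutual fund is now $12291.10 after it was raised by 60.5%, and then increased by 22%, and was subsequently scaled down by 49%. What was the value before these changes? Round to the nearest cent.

Undoing the 49% decrease: $12291.10 ÷ 0.51 ≈ $24100.196078.
Undoing the 22% increase: $24100.196078 ÷ 1.22 ≈ $19754.25908.
Undoing the 60.5% increase: $19754.25908 ÷ 1.605 ≈ $12307.95.

$12307.95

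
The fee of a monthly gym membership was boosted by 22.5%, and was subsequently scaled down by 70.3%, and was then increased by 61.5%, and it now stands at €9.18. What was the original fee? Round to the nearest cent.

€15.62

Undoing the 61.5% increase: €9.18 ÷ 1.615 ≈ €5.684211.
Undoing the 70.3% decrease: €5.684211 ÷ 0.297 ≈ €19.138758.
Undoing the 22.5% increase: €19.138758 ÷ 1.225 ≈ €15.62.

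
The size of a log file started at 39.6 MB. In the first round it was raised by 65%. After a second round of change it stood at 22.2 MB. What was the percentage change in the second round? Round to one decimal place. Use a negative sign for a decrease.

After the first round: 39.6 × 1.65 = 65.34.
Second-round multiplier: 22.2 ÷ 65.34 ≈ 0.33976.
That is a change of -66.0%.

-66.0%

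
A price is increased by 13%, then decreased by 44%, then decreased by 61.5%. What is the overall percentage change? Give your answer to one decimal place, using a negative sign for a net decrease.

-75.6%

A 13% increase multiplies by 1.13.
Then a 44% decrease: 1.13 × 0.56 = 0.6328.
Then a 61.5% decrease: 0.6328 × 0.385 = 0.243628.
Overall factor 0.243628, i.e. -75.6%.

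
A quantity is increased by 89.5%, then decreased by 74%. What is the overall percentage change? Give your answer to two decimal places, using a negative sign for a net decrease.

An 89.5% increase multiplies by 1.895.
Then a 74% decrease: 1.895 × 0.26 = 0.4927.
Overall factor 0.4927, i.e. -50.73%.

-50.73%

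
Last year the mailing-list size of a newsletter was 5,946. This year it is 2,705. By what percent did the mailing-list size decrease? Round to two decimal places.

Change: 2,705 − 5,946 = -3,241.
Relative to the original: -3,241 ÷ 5,946 ≈ -54.51%.
So the mailing-list size decreased by 54.51%.

54.51%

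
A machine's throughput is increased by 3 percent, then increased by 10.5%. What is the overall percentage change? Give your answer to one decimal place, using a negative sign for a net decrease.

A 3% increase multiplies by 1.03.
Then a 10.5% increase: 1.03 × 1.105 = 1.13815.
Overall factor 1.13815, i.e. 13.8%.

13.8%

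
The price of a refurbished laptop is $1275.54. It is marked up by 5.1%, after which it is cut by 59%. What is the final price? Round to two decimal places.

After the 5.1% increase: $1275.54 × 1.051 = $1340.59254.
Apply the 59% decrease: $1340.59254 × 0.41 = $549.6429414 ≈ $549.64.

$549.64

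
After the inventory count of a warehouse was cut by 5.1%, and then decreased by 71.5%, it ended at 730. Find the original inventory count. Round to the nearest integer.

2,699

The overall multiplier applied was 0.949 × 0.285 = 0.270465.
So the original inventory count was 730 ÷ 0.270465 ≈ 2,699.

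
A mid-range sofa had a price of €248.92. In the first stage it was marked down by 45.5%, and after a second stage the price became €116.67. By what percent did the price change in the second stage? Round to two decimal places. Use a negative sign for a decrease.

-14.00%

After the first stage: €248.92 × 0.545 = €135.6614.
Second-stage multiplier: €116.67 ÷ €135.6614 ≈ 0.860009.
That is a change of -14.00%.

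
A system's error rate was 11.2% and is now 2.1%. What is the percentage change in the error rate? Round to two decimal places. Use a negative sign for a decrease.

-81.25%

The change is 2.1 − 11.2 = -9.1 percentage points.
Relative to the original 11.2%, that is -9.1 ÷ 11.2 = -81.25%.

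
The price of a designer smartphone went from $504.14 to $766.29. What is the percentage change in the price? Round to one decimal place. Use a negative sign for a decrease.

Change: $766.29 − $504.14 = $262.15.
Relative to the original: $262.15 ÷ $504.14 ≈ 52.0%.

52.0%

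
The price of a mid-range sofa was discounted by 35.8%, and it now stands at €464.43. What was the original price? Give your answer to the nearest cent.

€723.41

The overall multiplier applied was 0.642.
So the original price was €464.43 ÷ 0.642 ≈ €723.41.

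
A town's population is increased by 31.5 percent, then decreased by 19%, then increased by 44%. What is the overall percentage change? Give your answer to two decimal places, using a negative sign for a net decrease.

53.38%

A 31.5% increase multiplies by 1.315.
Then a 19% decrease: 1.315 × 0.81 = 1.06515.
Then a 44% increase: 1.06515 × 1.44 = 1.533816.
Overall factor 1.533816, i.e. 53.38%.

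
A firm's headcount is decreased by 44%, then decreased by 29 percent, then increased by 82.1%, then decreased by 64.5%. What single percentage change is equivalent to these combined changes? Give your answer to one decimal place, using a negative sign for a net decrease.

-74.3%

A 44% decrease multiplies by 0.56.
Then a 29% decrease: 0.56 × 0.71 = 0.3976.
Then an 82.1% increase: 0.3976 × 1.821 = 0.7240296.
Then a 64.5% decrease: 0.7240296 × 0.355 = 0.257030508.
Overall factor 0.257030508, i.e. -74.3%.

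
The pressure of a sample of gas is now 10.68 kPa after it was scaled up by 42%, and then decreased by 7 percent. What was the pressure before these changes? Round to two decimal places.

8.09 kPa

The overall multiplier applied was 1.42 × 0.93 = 1.3206.
So the original pressure was 10.68 ÷ 1.3206 ≈ 8.09 kPa.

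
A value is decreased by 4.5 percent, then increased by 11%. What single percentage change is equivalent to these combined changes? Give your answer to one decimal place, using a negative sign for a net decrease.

A 4.5% decrease multiplies by 0.955.
Then an 11% increase: 0.955 × 1.11 = 1.06005.
Overall factor 1.06005, i.e. 6.0%.

6.0%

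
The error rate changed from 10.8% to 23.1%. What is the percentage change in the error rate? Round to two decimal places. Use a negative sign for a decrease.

113.89%

The change is 23.1 − 10.8 = 12.3 percentage points.
Relative to the original 10.8%, that is 12.3 ÷ 10.8 ≈ 113.89%.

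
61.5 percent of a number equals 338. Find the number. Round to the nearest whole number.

338 ÷ 0.615 ≈ 550.

550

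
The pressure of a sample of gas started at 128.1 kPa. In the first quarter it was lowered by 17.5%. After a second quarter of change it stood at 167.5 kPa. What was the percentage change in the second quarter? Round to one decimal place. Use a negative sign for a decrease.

After the first quarter: 128.1 × 0.825 = 105.6825.
Second-quarter multiplier: 167.5 ÷ 105.6825 ≈ 1.58494.
That is a change of 58.5%.

58.5%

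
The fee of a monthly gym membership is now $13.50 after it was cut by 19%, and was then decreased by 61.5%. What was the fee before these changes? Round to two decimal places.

$43.29

The overall multiplier applied was 0.81 × 0.385 = 0.31185.
So the original fee was $13.50 ÷ 0.31185 ≈ $43.29.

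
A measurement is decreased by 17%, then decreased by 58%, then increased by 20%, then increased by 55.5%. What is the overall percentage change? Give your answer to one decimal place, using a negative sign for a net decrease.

-35.0%

A 17% decrease multiplies by 0.83.
Then a 58% decrease: 0.83 × 0.42 = 0.3486.
Then a 20% increase: 0.3486 × 1.2 = 0.41832.
Then a 55.5% increase: 0.41832 × 1.555 = 0.6504876.
Overall factor 0.6504876, i.e. -35.0%.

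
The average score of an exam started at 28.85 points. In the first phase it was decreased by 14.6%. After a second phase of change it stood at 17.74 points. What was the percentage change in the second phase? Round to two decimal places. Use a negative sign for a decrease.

-28.00%

After the first phase: 28.85 × 0.854 = 24.6379.
Second-phase multiplier: 17.74 ÷ 24.6379 ≈ 0.720029.
That is a change of -28.00%.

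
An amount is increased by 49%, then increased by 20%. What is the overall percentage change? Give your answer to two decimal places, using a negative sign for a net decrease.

78.80%

A 49% increase multiplies by 1.49.
Then a 20% increase: 1.49 × 1.2 = 1.788.
Overall factor 1.788, i.e. 78.80%.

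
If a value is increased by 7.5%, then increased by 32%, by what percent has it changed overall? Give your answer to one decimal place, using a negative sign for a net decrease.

41.9%

The combined multiplier is 1.075 × 1.32 = 1.419.
That corresponds to an increase of 41.9%.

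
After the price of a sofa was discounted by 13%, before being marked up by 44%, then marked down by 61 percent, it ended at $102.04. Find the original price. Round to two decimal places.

Undoing the 61% decrease: $102.04 ÷ 0.39 ≈ $261.641026.
Undoing the 44% increase: $261.641026 ÷ 1.44 ≈ $181.695157.
Undoing the 13% decrease: $181.695157 ÷ 0.87 ≈ $208.85.

$208.85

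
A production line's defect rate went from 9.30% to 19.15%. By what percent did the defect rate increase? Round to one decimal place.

The change is 19.15 − 9.30 = 9.85 percentage points.
Relative to the original 9.30%, that is 9.85 ÷ 9.30 ≈ 105.9%.
So the defect rate rose by 105.9%.

105.9%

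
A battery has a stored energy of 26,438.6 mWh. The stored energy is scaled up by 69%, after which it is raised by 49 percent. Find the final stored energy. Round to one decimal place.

66,575.0 mWh

Apply the 69% increase: 26,438.6 × 1.69 = 44681.234.
49% increase: 44681.234 × 1.49 = 66575.03866 ≈ 66,575.0.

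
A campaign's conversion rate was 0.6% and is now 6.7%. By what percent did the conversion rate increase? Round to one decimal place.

The change is 6.7 − 0.6 = 6.1 percentage points.
Relative to the original 0.6%, that is 6.1 ÷ 0.6 ≈ 1016.7%.
So the conversion rate rose by 1016.7%.

1016.7%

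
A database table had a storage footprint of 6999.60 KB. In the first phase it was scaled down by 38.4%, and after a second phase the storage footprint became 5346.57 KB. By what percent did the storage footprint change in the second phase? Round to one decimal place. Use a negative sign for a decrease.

After the first phase: 6999.60 × 0.616 = 4311.7536.
Second-phase multiplier: 5346.57 ÷ 4311.7536 ≈ 1.24.
That is a change of 24.0%.

24.0%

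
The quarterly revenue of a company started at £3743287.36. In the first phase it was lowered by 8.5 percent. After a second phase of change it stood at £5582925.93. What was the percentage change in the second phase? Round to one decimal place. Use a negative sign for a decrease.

After the first phase: £3743287.36 × 0.915 = £3425107.9344.
Second-phase multiplier: £5582925.93 ÷ £3425107.9344 ≈ 1.63.
That is a change of 63.0%.

63.0%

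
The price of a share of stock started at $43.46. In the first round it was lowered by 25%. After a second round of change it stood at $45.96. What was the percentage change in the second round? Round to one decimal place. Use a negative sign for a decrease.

41.0%

After the first round: $43.46 × 0.75 = $32.595.
Second-round multiplier: $45.96 ÷ $32.595 ≈ 1.41003.
That is a change of 41.0%.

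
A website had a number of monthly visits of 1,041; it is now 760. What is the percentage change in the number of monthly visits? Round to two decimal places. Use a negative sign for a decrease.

-26.99%

Change: 760 − 1,041 = -281.
Relative to the original: -281 ÷ 1,041 ≈ -26.99%.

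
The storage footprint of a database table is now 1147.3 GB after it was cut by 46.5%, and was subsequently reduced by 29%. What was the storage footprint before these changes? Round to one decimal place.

3020.4 GB

Undoing the 29% decrease: 1147.3 ÷ 0.71 ≈ 1615.915493.
Undoing the 46.5% decrease: 1615.915493 ÷ 0.535 ≈ 3020.4 GB.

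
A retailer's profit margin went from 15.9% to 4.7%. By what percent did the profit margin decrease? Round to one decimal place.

70.4%

The change is 4.7 − 15.9 = -11.2 percentage points.
Relative to the original 15.9%, that is -11.2 ÷ 15.9 ≈ -70.4%.
So the profit margin fell by 70.4%.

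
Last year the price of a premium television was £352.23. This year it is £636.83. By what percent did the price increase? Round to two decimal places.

80.80%

Change: £636.83 − £352.23 = £284.60.
Relative to the original: £284.60 ÷ £352.23 ≈ 80.80%.
So the price increased by 80.80%.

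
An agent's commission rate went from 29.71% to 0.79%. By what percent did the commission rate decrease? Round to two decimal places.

The change is 0.79 − 29.71 = -28.92 percentage points.
Relative to the original 29.71%, that is -28.92 ÷ 29.71 ≈ -97.34%.
So the commission rate fell by 97.34%.

97.34%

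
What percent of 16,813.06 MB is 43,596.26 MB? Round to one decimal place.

43,596.26 MB ÷ 16,813.06 MB ≈ 259.3%.

259.3%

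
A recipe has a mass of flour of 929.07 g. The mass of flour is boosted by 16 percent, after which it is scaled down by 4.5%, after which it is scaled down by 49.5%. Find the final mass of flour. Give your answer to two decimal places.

Each change multiplies by a factor: 1.16 × 0.955 × 0.505 = 0.559439.
929.07 × 0.559439 = 519.75799173 ≈ 519.76.

519.76 g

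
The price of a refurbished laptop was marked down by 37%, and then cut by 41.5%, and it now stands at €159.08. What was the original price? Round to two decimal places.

€431.64

Undoing the 41.5% decrease: €159.08 ÷ 0.585 ≈ €271.931624.
Undoing the 37% decrease: €271.931624 ÷ 0.63 ≈ €431.64.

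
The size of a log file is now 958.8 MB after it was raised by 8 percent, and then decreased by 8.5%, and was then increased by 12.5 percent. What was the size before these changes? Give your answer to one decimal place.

862.4 MB

Undoing the 12.5% increase: 958.8 ÷ 1.125 ≈ 852.266667.
Undoing the 8.5% decrease: 852.266667 ÷ 0.915 ≈ 931.43898.
Undoing the 8% increase: 931.43898 ÷ 1.08 ≈ 862.4 MB.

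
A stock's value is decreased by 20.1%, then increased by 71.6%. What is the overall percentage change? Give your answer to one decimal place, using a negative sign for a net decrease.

A 20.1% decrease multiplies by 0.799.
Then a 71.6% increase: 0.799 × 1.716 = 1.371084.
Overall factor 1.371084, i.e. 37.1%.

37.1%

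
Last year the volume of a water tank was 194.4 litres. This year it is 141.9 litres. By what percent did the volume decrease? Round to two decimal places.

27.01%

Change: 141.9 − 194.4 = -52.5.
Relative to the original: -52.5 ÷ 194.4 ≈ -27.01%.
So the volume decreased by 27.01%.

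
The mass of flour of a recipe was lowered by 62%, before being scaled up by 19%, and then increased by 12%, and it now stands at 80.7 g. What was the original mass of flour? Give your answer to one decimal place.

159.3 g

Undoing the 12% increase: 80.7 ÷ 1.12 ≈ 72.053571.
Undoing the 19% increase: 72.053571 ÷ 1.19 ≈ 60.549219.
Undoing the 62% decrease: 60.549219 ÷ 0.38 ≈ 159.3 g.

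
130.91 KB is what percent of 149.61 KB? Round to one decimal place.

130.91 KB ÷ 149.61 KB ≈ 87.5%.

87.5%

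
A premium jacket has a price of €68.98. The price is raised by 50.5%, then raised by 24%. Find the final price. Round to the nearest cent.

Each change multiplies by a factor: 1.505 × 1.24 = 1.8662.
€68.98 × 1.8662 = €128.730476 ≈ €128.73.

€128.73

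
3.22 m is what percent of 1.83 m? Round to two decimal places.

3.22 m ÷ 1.83 m ≈ 175.96%.

175.96%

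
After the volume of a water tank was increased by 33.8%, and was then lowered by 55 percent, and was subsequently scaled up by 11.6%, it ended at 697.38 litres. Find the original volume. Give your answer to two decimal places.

Undoing the 11.6% increase: 697.38 ÷ 1.116 ≈ 624.892473.
Undoing the 55% decrease: 624.892473 ÷ 0.45 = 1388.64994.
Undoing the 33.8% increase: 1388.64994 ÷ 1.338 ≈ 1,037.85 litres.

1,037.85 litres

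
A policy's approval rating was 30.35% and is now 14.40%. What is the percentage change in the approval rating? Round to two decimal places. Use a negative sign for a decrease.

The change is 14.40 − 30.35 = -15.95 percentage points.
Relative to the original 30.35%, that is -15.95 ÷ 30.35 ≈ -52.55%.

-52.55%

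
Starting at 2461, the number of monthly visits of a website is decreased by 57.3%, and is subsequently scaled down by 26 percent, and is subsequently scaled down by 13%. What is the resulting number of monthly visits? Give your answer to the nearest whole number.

Apply the 57.3% decrease: 2461 × 0.427 = 1050.847.
Apply the 26% decrease: 1050.847 × 0.74 = 777.62678.
Apply the 13% decrease: 777.62678 × 0.87 = 676.5352986 ≈ 677.

677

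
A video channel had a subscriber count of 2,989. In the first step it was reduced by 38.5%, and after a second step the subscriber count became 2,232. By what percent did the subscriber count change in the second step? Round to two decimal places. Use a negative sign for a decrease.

21.42%

After the first step: 2,989 × 0.615 = 1838.235.
Second-step multiplier: 2,232 ÷ 1838.235 ≈ 1.214208.
That is a change of 21.42%.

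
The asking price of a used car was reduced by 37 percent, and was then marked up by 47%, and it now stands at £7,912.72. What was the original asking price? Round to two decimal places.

£8,544.13

Undoing the 47% increase: £7,912.72 ÷ 1.47 ≈ £5382.802721.
Undoing the 37% decrease: £5382.802721 ÷ 0.63 ≈ £8,544.13.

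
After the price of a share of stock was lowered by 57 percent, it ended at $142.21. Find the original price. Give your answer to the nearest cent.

The overall multiplier applied was 0.43.
So the original price was $142.21 ÷ 0.43 ≈ $330.72.

$330.72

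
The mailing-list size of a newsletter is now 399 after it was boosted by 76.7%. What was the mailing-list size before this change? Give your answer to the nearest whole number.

The overall multiplier applied was 1.767.
So the original mailing-list size was 399 ÷ 1.767 ≈ 226.

226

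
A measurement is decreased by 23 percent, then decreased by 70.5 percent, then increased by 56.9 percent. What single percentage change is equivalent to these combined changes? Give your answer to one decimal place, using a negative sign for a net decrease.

-64.4%

The combined multiplier is 0.77 × 0.295 × 1.569 = 0.35639835.
That corresponds to a decrease of 64.4%.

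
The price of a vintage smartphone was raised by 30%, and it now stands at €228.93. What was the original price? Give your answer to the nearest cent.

€176.10

The overall multiplier applied was 1.3.
So the original price was €228.93 ÷ 1.3 = €176.10.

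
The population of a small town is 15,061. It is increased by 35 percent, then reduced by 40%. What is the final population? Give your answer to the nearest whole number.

12,199

Each change multiplies by a factor: 1.35 × 0.6 = 0.81.
15,061 × 0.81 = 12199.41 ≈ 12,199.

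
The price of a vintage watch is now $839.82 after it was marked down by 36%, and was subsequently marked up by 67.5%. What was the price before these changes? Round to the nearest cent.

Undoing the 67.5% increase: $839.82 ÷ 1.675 ≈ $501.385075.
Undoing the 36% decrease: $501.385075 ÷ 0.64 ≈ $783.41.

$783.41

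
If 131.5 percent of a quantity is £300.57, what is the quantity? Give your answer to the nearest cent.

£300.57 ÷ 1.315 ≈ £228.57.

£228.57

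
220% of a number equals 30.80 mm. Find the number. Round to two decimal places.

30.80 mm ÷ 2.2 = 14.00 mm.

14.00 mm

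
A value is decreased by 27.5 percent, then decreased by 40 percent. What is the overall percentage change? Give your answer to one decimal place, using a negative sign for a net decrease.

A 27.5% decrease multiplies by 0.725.
Then a 40% decrease: 0.725 × 0.6 = 0.435.
Overall factor 0.435, i.e. -56.5%.

-56.5%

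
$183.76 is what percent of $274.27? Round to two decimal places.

67.00%

$183.76 ÷ $274.27 ≈ 67.00%.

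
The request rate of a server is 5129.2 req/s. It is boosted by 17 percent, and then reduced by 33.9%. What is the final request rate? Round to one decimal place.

Each change multiplies by a factor: 1.17 × 0.661 = 0.77337.
5129.2 × 0.77337 = 3966.769404 ≈ 3966.8.

3966.8 req/s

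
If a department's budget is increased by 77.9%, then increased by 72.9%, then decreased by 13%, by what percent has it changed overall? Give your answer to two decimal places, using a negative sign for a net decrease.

167.60%

The combined multiplier is 1.779 × 1.729 × 0.87 = 2.67602517.
That corresponds to an increase of 167.60%.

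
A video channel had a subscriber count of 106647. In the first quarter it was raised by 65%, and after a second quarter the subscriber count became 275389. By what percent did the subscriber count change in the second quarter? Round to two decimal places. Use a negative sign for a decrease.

After the first quarter: 106647 × 1.65 = 175967.55.
Second-quarter multiplier: 275389 ÷ 175967.55 ≈ 1.564999.
That is a change of 56.50%.

56.50%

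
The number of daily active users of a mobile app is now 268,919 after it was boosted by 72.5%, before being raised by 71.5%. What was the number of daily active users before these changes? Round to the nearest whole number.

90,901

The overall multiplier applied was 1.725 × 1.715 = 2.958375.
So the original number of daily active users was 268,919 ÷ 2.958375 ≈ 90,901.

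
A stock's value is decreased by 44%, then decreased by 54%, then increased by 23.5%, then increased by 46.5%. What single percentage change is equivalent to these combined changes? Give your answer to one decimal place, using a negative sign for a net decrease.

A 44% decrease multiplies by 0.56.
Then a 54% decrease: 0.56 × 0.46 = 0.2576.
Then a 23.5% increase: 0.2576 × 1.235 = 0.318136.
Then a 46.5% increase: 0.318136 × 1.465 = 0.46606924.
Overall factor 0.46606924, i.e. -53.4%.

-53.4%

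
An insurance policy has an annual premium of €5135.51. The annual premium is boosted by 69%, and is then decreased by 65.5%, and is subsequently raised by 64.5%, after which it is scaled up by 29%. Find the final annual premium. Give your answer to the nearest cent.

69% increase: €5135.51 × 1.69 = €8679.0119.
After the 65.5% decrease: €8679.0119 × 0.345 = €2994.2591055.
After the 64.5% increase: €2994.2591055 × 1.645 = €4925.5562285475.
Apply the 29% increase: €4925.5562285475 × 1.29 = €6353.967534826275 ≈ €6353.97.

€6353.97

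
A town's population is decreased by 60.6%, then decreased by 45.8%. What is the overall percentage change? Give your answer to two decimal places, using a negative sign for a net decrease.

The combined multiplier is 0.394 × 0.542 = 0.213548.
That corresponds to a decrease of 78.65%.

-78.65%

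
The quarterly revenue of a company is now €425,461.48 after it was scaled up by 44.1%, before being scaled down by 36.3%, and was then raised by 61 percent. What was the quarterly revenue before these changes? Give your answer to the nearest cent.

Undoing the 61% increase: €425,461.48 ÷ 1.61 ≈ €264261.78882.
Undoing the 36.3% decrease: €264261.78882 ÷ 0.637 ≈ €414853.671617.
Undoing the 44.1% increase: €414853.671617 ÷ 1.441 ≈ €287,892.90.

€287,892.90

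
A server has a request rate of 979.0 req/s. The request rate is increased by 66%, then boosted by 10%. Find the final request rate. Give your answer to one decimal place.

66% increase: 979.0 × 1.66 = 1625.14.
After the 10% increase: 1625.14 × 1.1 = 1787.654 ≈ 1787.7.

1787.7 req/s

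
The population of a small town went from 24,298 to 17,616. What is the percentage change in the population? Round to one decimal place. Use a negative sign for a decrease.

Change: 17,616 − 24,298 = -6,682.
Relative to the original: -6,682 ÷ 24,298 ≈ -27.5%.

-27.5%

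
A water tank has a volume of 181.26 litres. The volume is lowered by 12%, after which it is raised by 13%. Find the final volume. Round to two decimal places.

180.24 litres

12% decrease: 181.26 × 0.88 = 159.5088.
After the 13% increase: 159.5088 × 1.13 = 180.244944 ≈ 180.24.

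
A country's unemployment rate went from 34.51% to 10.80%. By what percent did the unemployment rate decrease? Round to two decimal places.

The change is 10.80 − 34.51 = -23.71 percentage points.
Relative to the original 34.51%, that is -23.71 ÷ 34.51 ≈ -68.70%.
So the unemployment rate fell by 68.70%.

68.70%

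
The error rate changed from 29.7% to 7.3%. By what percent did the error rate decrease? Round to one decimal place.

75.4%

The change is 7.3 − 29.7 = -22.4 percentage points.
Relative to the original 29.7%, that is -22.4 ÷ 29.7 ≈ -75.4%.
So the error rate fell by 75.4%.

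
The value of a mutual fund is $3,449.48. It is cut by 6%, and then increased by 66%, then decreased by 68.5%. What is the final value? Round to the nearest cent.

$1,695.51

After the 6% decrease: $3,449.48 × 0.94 = $3242.5112.
After the 66% increase: $3242.5112 × 1.66 = $5382.568592.
Apply the 68.5% decrease: $5382.568592 × 0.315 = $1695.50910648 ≈ $1,695.51.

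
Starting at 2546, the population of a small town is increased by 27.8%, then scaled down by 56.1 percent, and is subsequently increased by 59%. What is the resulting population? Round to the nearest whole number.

After the 27.8% increase: 2546 × 1.278 = 3253.788.
Apply the 56.1% decrease: 3253.788 × 0.439 = 1428.412932.
Apply the 59% increase: 1428.412932 × 1.59 = 2271.17656188 ≈ 2271.

2271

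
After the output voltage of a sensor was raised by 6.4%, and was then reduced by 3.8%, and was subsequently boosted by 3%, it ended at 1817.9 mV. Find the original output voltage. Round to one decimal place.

1724.3 mV

Undoing the 3% increase: 1817.9 ÷ 1.03 ≈ 1764.951456.
Undoing the 3.8% decrease: 1764.951456 ÷ 0.962 ≈ 1834.668873.
Undoing the 6.4% increase: 1834.668873 ÷ 1.064 ≈ 1724.3 mV.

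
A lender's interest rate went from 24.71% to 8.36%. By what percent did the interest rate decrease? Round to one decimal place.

The change is 8.36 − 24.71 = -16.35 percentage points.
Relative to the original 24.71%, that is -16.35 ÷ 24.71 ≈ -66.2%.
So the interest rate fell by 66.2%.

66.2%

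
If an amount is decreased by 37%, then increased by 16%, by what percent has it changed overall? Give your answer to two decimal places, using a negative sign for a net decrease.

-26.92%

A 37% decrease multiplies by 0.63.
Then a 16% increase: 0.63 × 1.16 = 0.7308.
Overall factor 0.7308, i.e. -26.92%.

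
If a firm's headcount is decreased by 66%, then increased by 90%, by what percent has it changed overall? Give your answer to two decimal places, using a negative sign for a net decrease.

The combined multiplier is 0.34 × 1.9 = 0.646.
That corresponds to a decrease of 35.40%.

-35.40%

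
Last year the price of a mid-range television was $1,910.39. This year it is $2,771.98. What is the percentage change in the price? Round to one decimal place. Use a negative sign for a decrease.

45.1%

Change: $2,771.98 − $1,910.39 = $861.59.
Relative to the original: $861.59 ÷ $1,910.39 ≈ 45.1%.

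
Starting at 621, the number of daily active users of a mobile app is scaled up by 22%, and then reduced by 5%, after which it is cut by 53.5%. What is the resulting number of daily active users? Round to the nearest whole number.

335

Each change multiplies by a factor: 1.22 × 0.95 × 0.465 = 0.538935.
621 × 0.538935 = 334.678635 ≈ 335.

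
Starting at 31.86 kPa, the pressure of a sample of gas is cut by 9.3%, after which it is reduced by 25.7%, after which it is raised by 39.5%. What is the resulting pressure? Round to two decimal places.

29.95 kPa

After the 9.3% decrease: 31.86 × 0.907 = 28.89702.
Apply the 25.7% decrease: 28.89702 × 0.743 = 21.47048586.
39.5% increase: 21.47048586 × 1.395 = 29.9513277747 ≈ 29.95.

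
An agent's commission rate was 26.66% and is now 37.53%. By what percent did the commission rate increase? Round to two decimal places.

40.77%

The change is 37.53 − 26.66 = 10.87 percentage points.
Relative to the original 26.66%, that is 10.87 ÷ 26.66 ≈ 40.77%.
So the commission rate rose by 40.77%.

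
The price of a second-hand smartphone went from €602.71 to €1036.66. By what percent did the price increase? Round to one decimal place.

72.0%

Change: €1036.66 − €602.71 = €433.95.
Relative to the original: €433.95 ÷ €602.71 ≈ 72.0%.
So the price increased by 72.0%.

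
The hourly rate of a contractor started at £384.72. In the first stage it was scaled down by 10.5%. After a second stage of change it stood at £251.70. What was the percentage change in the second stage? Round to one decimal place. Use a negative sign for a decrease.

-26.9%

After the first stage: £384.72 × 0.895 = £344.3244.
Second-stage multiplier: £251.70 ÷ £344.3244 ≈ 0.731.
That is a change of -26.9%.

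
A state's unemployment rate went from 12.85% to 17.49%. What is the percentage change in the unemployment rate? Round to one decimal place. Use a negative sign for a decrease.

36.1%

The change is 17.49 − 12.85 = 4.64 percentage points.
Relative to the original 12.85%, that is 4.64 ÷ 12.85 ≈ 36.1%.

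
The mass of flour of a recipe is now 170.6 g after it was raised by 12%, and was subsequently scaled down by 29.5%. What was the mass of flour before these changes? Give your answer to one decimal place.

The overall multiplier applied was 1.12 × 0.705 = 0.7896.
So the original mass of flour was 170.6 ÷ 0.7896 ≈ 216.1 g.

216.1 g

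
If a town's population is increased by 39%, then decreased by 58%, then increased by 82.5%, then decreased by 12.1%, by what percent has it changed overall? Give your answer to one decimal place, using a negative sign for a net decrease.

-6.3%

The combined multiplier is 1.39 × 0.42 × 1.825 × 0.879 = 0.936517365.
That corresponds to a decrease of 6.3%.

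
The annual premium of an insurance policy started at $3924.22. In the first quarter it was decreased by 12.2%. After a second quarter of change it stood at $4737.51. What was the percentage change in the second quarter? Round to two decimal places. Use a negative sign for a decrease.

37.50%

After the first quarter: $3924.22 × 0.878 = $3445.46516.
Second-quarter multiplier: $4737.51 ÷ $3445.46516 ≈ 1.374999.
That is a change of 37.50%.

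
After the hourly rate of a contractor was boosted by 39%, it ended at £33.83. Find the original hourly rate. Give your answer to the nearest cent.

£24.34

The overall multiplier applied was 1.39.
So the original hourly rate was £33.83 ÷ 1.39 ≈ £24.34.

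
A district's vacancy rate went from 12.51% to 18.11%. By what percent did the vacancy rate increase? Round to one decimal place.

The change is 18.11 − 12.51 = 5.60 percentage points.
Relative to the original 12.51%, that is 5.60 ÷ 12.51 ≈ 44.8%.
So the vacancy rate rose by 44.8%.

44.8%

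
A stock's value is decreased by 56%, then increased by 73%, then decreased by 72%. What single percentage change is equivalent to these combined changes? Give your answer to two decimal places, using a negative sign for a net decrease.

The combined multiplier is 0.44 × 1.73 × 0.28 = 0.213136.
That corresponds to a decrease of 78.69%.

-78.69%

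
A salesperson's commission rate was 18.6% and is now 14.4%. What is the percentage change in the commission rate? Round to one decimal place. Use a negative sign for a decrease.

The change is 14.4 − 18.6 = -4.2 percentage points.
Relative to the original 18.6%, that is -4.2 ÷ 18.6 ≈ -22.6%.

-22.6%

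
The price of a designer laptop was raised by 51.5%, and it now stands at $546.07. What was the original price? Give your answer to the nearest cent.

$360.44

The overall multiplier applied was 1.515.
So the original price was $546.07 ÷ 1.515 ≈ $360.44.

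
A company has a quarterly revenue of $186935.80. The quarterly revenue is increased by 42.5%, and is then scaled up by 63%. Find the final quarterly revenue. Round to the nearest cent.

$434205.13

After the 42.5% increase: $186935.80 × 1.425 = $266383.515.
63% increase: $266383.515 × 1.63 = $434205.12945 ≈ $434205.13.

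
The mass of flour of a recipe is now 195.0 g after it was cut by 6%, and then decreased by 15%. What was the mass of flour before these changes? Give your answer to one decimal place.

Undoing the 15% decrease: 195.0 ÷ 0.85 ≈ 229.411765.
Undoing the 6% decrease: 229.411765 ÷ 0.94 ≈ 244.1 g.

244.1 g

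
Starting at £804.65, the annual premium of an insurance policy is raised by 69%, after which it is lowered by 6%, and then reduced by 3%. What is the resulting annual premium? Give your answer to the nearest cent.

£1239.92

After the 69% increase: £804.65 × 1.69 = £1359.8585.
Apply the 6% decrease: £1359.8585 × 0.94 = £1278.26699.
Apply the 3% decrease: £1278.26699 × 0.97 = £1239.9189803 ≈ £1239.92.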